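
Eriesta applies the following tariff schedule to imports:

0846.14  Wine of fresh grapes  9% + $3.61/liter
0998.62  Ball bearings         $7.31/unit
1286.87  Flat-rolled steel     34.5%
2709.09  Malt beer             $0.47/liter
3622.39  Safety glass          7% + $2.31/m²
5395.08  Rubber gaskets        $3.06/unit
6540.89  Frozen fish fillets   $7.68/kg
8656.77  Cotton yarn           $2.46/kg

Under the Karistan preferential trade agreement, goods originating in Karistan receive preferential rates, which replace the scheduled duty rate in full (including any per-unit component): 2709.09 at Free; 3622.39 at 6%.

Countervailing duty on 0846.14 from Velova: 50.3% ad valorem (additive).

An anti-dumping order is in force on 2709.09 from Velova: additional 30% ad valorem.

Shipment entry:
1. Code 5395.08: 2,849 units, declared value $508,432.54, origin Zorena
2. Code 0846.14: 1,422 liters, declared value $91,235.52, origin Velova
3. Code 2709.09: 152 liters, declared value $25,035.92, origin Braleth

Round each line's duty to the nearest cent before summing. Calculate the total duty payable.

Line 1 (5395.08, Zorena, 2,849 units, $508,432.54):
Base rate for 5395.08 is $3.06/unit.
Duty = 2,849 × $3.06 = $8,717.94.
Line 2 (0846.14, Velova, 1,422 liters, $91,235.52):
Base rate for 0846.14 is 9% + $3.61/liter.
Additional duty on 0846.14 from Velova: +50.3%. Applied ad valorem rate: 9% + 50.3% = 59.3%.
Duty = $91,235.52 × 59.3% + 1,422 × $3.61 = $59,236.08.
Line 3 (2709.09, Braleth, 152 liters, $25,035.92):
Base rate for 2709.09 is $0.47/liter.
2709.09 has an FTA preferential rate, but origin Braleth is not Karistan; base rate stands.
The additional-duty order on 2709.09 targets Velova, not Braleth; it does not apply.
Duty = 152 × $0.47 = $71.44.
Total = $8,717.94 + $59,236.08 + $71.44 = $68,025.46.

$68,025.46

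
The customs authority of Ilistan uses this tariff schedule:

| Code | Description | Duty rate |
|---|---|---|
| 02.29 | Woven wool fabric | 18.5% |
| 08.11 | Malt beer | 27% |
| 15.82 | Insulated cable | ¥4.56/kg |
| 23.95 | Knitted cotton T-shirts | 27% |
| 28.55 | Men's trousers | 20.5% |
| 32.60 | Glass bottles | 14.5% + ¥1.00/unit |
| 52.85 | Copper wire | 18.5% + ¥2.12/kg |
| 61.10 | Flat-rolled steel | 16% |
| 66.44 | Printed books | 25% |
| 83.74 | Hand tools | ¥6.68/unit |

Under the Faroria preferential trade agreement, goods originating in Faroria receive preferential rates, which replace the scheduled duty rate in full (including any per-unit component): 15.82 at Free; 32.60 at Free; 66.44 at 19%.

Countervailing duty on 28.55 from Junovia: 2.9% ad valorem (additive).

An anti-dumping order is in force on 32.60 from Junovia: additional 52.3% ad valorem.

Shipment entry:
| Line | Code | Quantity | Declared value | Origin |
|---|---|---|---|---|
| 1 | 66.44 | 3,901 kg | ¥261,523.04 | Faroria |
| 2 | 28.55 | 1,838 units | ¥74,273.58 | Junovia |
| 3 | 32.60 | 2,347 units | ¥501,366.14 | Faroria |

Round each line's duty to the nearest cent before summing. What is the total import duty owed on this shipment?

Line 1 (66.44, Faroria, 3,901 kg, ¥261,523.04):
Base rate for 66.44 is 25%.
Origin Faroria qualifies under the Ilistan–Faroria agreement and 66.44 is covered: preferential rate 19% applies instead.
Duty = ¥261,523.04 × 19% = ¥49,689.38.
Line 2 (28.55, Junovia, 1,838 units, ¥74,273.58):
Base rate for 28.55 is 20.5%.
Additional duty on 28.55 from Junovia: +2.9%. Applied ad valorem rate: 20.5% + 2.9% = 23.4%.
Duty = ¥74,273.58 × 23.4% = ¥17,380.02.
Line 3 (32.60, Faroria, 2,347 units, ¥501,366.14):
Base rate for 32.60 is 14.5% + ¥1.00/unit.
Origin Faroria qualifies under the Ilistan–Faroria agreement and 32.60 is covered: preferential rate Free applies instead.
The additional-duty order on 32.60 targets Junovia, not Faroria; it does not apply.
Duty = ¥501,366.14 × 0% = ¥0.00.
Total = ¥49,689.38 + ¥17,380.02 + ¥0.00 = ¥67,069.40.

¥67,069.40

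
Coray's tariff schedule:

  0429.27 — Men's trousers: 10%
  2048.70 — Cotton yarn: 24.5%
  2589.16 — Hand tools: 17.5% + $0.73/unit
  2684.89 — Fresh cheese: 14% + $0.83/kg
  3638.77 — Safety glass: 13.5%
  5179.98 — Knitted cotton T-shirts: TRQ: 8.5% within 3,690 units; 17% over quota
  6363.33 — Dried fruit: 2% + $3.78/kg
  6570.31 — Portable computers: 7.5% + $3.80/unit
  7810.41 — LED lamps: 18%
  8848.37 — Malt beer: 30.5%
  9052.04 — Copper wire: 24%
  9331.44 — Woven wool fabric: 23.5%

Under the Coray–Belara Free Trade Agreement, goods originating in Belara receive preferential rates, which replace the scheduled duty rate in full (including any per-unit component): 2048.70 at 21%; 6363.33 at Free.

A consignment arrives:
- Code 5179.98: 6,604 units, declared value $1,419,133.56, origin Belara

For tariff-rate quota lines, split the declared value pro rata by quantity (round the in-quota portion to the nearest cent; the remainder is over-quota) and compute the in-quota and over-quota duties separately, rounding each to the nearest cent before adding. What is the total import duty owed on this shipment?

Line 1 (5179.98, Belara, 6,604 units, $1,419,133.56):
Code 5179.98 is under a tariff-rate quota (threshold 3,690 units). In-quota: 3,690 units at 8.5%; over-quota: 2,914 units at 17%.
Pro-rata value split: in-quota = $1,419,133.56 × 3,690/6,604 = $792,944.10; over-quota = $1,419,133.56 − $792,944.10 = $626,189.46.
In-quota duty = $792,944.10 × 8.5% = $67,400.25. Over-quota duty = $626,189.46 × 17% = $106,452.21.
Line duty = $67,400.25 + $106,452.21 = $173,852.46.

$173,852.46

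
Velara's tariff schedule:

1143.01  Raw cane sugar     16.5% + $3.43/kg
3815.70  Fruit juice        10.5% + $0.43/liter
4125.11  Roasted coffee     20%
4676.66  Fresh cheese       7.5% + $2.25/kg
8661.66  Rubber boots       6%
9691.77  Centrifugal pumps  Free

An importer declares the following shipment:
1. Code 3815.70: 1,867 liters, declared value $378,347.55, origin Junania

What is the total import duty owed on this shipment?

$40,529.30

Line 1 (3815.70, Junania, 1,867 liters, $378,347.55):
Base rate for 3815.70 is 10.5% + $0.43/liter.
Duty = $378,347.55 × 10.5% + 1,867 × $0.43 = $40,529.30.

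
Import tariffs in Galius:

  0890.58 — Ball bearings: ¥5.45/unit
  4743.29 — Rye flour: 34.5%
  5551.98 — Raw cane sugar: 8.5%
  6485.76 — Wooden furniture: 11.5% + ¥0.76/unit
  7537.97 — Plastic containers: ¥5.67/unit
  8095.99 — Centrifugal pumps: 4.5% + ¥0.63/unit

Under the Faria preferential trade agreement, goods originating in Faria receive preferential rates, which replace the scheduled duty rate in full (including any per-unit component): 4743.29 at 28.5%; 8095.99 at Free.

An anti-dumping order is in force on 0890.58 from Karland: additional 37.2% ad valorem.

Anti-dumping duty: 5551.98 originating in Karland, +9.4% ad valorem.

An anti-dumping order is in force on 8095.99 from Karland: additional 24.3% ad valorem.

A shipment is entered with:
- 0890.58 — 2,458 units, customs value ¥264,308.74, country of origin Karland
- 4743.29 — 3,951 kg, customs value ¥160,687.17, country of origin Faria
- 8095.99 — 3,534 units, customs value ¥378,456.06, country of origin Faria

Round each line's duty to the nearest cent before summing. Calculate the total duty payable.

¥157,514.79

Line 1 (0890.58, Karland, 2,458 units, ¥264,308.74):
Base rate for 0890.58 is ¥5.45/unit.
Additional duty on 0890.58 from Karland: +37.2% ad valorem. Applied ad valorem rate = 37.2%.
Duty = ¥264,308.74 × 37.2% + 2,458 × ¥5.45 = ¥111,718.95.
Line 2 (4743.29, Faria, 3,951 kg, ¥160,687.17):
Base rate for 4743.29 is 34.5%.
Origin Faria qualifies under the Galius–Faria agreement and 4743.29 is covered: preferential rate 28.5% applies instead.
Duty = ¥160,687.17 × 28.5% = ¥45,795.84.
Line 3 (8095.99, Faria, 3,534 units, ¥378,456.06):
Base rate for 8095.99 is 4.5% + ¥0.63/unit.
Origin Faria qualifies under the Galius–Faria agreement and 8095.99 is covered: preferential rate Free applies instead.
The additional-duty order on 8095.99 targets Karland, not Faria; it does not apply.
Duty = ¥378,456.06 × 0% = ¥0.00.
Total = ¥111,718.95 + ¥45,795.84 + ¥0.00 = ¥157,514.79.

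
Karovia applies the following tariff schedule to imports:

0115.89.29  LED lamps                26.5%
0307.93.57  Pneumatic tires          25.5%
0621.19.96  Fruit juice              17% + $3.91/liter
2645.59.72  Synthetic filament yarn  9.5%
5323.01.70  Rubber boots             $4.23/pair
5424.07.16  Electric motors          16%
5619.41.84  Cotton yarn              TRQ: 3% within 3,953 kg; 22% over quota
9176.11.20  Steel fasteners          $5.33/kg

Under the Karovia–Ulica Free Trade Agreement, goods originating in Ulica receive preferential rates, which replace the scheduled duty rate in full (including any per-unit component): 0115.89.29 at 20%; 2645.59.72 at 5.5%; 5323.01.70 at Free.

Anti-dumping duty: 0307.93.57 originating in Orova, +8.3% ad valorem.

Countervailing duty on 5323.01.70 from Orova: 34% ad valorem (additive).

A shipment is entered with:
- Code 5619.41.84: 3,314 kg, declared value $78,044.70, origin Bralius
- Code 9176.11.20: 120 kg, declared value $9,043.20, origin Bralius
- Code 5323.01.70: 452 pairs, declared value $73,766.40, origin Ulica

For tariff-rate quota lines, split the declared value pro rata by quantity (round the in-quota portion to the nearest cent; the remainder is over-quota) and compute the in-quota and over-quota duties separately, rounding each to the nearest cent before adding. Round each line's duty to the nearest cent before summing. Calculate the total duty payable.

Line 1 (5619.41.84, Bralius, 3,314 kg, $78,044.70):
Code 5619.41.84 is under a tariff-rate quota (threshold 3,953 kg). Quantity 3,314 kg is within the quota, so the in-quota rate 3% applies to the full value.
Duty = $78,044.70 × 3% = $2,341.34.
Line 2 (9176.11.20, Bralius, 120 kg, $9,043.20):
Base rate for 9176.11.20 is $5.33/kg.
Duty = 120 × $5.33 = $639.60.
Line 3 (5323.01.70, Ulica, 452 pairs, $73,766.40):
Base rate for 5323.01.70 is $4.23/pair.
Origin Ulica qualifies under the Karovia–Ulica agreement and 5323.01.70 is covered: preferential rate Free applies instead.
The additional-duty order on 5323.01.70 targets Orova, not Ulica; it does not apply.
Duty = $73,766.40 × 0% = $0.00.
Total = $2,341.34 + $639.60 + $0.00 = $2,980.94.

$2,980.94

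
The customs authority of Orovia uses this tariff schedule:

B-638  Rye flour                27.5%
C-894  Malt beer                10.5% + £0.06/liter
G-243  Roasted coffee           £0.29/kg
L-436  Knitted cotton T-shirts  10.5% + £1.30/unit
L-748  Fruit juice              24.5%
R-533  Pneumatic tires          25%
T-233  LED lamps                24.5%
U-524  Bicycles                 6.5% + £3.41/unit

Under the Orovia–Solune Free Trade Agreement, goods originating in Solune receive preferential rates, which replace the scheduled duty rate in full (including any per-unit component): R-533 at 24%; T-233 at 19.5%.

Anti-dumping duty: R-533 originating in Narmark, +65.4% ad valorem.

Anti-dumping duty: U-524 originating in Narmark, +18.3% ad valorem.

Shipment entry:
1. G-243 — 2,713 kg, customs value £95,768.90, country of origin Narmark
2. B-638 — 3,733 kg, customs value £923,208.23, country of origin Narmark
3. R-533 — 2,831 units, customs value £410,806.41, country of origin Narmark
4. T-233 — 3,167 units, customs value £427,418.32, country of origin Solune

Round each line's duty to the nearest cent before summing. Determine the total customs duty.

£709,384.59

Line 1 (G-243, Narmark, 2,713 kg, £95,768.90):
Base rate for G-243 is £0.29/kg.
Duty = 2,713 × £0.29 = £786.77.
Line 2 (B-638, Narmark, 3,733 kg, £923,208.23):
Base rate for B-638 is 27.5%.
Duty = £923,208.23 × 27.5% = £253,882.26.
Line 3 (R-533, Narmark, 2,831 units, £410,806.41):
Base rate for R-533 is 25%.
R-533 has an FTA preferential rate, but origin Narmark is not Solune; base rate stands.
Additional duty on R-533 from Narmark: +65.4%. Applied ad valorem rate: 25% + 65.4% = 90.4%.
Duty = £410,806.41 × 90.4% = £371,368.99.
Line 4 (T-233, Solune, 3,167 units, £427,418.32):
Base rate for T-233 is 24.5%.
Origin Solune qualifies under the Orovia–Solune agreement and T-233 is covered: preferential rate 19.5% applies instead.
Duty = £427,418.32 × 19.5% = £83,346.57.
Total = £786.77 + £253,882.26 + £371,368.99 + £83,346.57 = £709,384.59.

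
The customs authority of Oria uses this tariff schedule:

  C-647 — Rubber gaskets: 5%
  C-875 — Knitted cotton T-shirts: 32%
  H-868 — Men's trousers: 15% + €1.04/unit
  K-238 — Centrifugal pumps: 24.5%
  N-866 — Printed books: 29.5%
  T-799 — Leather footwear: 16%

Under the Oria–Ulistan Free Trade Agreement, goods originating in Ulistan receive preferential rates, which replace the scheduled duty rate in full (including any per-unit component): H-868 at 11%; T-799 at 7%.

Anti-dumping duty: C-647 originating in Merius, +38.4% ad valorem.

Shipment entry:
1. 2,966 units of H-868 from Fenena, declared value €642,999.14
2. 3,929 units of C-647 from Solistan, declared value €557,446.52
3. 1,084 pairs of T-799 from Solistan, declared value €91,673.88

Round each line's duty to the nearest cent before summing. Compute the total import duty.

Line 1 (H-868, Fenena, 2,966 units, €642,999.14):
Base rate for H-868 is 15% + €1.04/unit.
H-868 has an FTA preferential rate, but origin Fenena is not Ulistan; base rate stands.
Duty = €642,999.14 × 15% + 2,966 × €1.04 = €99,534.51.
Line 2 (C-647, Solistan, 3,929 units, €557,446.52):
Base rate for C-647 is 5%.
The additional-duty order on C-647 targets Merius, not Solistan; it does not apply.
Duty = €557,446.52 × 5% = €27,872.33.
Line 3 (T-799, Solistan, 1,084 pairs, €91,673.88):
Base rate for T-799 is 16%.
T-799 has an FTA preferential rate, but origin Solistan is not Ulistan; base rate stands.
Duty = €91,673.88 × 16% = €14,667.82.
Total = €99,534.51 + €27,872.33 + €14,667.82 = €142,074.66.

€142,074.66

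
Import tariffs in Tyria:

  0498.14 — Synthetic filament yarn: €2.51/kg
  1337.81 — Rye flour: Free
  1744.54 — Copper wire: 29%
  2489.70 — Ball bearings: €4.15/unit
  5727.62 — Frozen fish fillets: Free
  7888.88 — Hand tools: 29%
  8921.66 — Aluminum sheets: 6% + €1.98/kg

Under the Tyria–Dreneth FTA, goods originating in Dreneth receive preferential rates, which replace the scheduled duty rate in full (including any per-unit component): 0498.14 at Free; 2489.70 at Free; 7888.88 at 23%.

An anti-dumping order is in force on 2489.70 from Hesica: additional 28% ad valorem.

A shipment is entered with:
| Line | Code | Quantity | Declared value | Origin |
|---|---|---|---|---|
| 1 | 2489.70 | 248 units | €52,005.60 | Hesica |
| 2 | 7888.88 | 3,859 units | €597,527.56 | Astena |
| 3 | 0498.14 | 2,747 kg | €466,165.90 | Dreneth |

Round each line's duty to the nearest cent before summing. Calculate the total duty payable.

Line 1 (2489.70, Hesica, 248 units, €52,005.60):
Base rate for 2489.70 is €4.15/unit.
2489.70 has an FTA preferential rate, but origin Hesica is not Dreneth; base rate stands.
Additional duty on 2489.70 from Hesica: +28% ad valorem. Applied ad valorem rate = 28%.
Duty = €52,005.60 × 28% + 248 × €4.15 = €15,590.77.
Line 2 (7888.88, Astena, 3,859 units, €597,527.56):
Base rate for 7888.88 is 29%.
7888.88 has an FTA preferential rate, but origin Astena is not Dreneth; base rate stands.
Duty = €597,527.56 × 29% = €173,282.99.
Line 3 (0498.14, Dreneth, 2,747 kg, €466,165.90):
Base rate for 0498.14 is €2.51/kg.
Origin Dreneth qualifies under the Tyria–Dreneth agreement and 0498.14 is covered: preferential rate Free applies instead.
Duty = €466,165.90 × 0% = €0.00.
Total = €15,590.77 + €173,282.99 + €0.00 = €188,873.76.

€188,873.76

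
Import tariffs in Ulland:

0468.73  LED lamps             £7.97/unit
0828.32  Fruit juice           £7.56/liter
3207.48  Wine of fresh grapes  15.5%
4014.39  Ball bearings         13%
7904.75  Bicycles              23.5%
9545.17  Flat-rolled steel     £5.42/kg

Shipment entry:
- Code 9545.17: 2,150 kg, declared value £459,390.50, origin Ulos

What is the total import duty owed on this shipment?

Line 1 (9545.17, Ulos, 2,150 kg, £459,390.50):
Base rate for 9545.17 is £5.42/kg.
Duty = 2,150 × £5.42 = £11,653.00.

£11,653.00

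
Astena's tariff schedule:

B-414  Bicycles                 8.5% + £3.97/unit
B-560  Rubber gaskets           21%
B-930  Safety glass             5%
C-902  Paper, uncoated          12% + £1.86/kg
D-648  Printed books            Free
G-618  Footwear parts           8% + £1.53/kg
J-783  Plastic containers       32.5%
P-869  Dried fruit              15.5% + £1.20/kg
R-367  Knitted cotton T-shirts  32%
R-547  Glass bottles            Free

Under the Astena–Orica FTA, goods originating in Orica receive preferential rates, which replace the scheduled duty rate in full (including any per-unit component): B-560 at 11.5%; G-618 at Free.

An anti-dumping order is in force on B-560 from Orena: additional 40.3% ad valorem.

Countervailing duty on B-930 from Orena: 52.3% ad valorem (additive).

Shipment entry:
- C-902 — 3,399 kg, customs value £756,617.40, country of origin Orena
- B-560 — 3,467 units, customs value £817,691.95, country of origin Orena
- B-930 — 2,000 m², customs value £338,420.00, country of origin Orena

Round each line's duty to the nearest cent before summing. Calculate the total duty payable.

Line 1 (C-902, Orena, 3,399 kg, £756,617.40):
Base rate for C-902 is 12% + £1.86/kg.
Duty = £756,617.40 × 12% + 3,399 × £1.86 = £97,116.23.
Line 2 (B-560, Orena, 3,467 units, £817,691.95):
Base rate for B-560 is 21%.
B-560 has an FTA preferential rate, but origin Orena is not Orica; base rate stands.
Additional duty on B-560 from Orena: +40.3%. Applied ad valorem rate: 21% + 40.3% = 61.3%.
Duty = £817,691.95 × 61.3% = £501,245.17.
Line 3 (B-930, Orena, 2,000 m², £338,420.00):
Base rate for B-930 is 5%.
Additional duty on B-930 from Orena: +52.3%. Applied ad valorem rate: 5% + 52.3% = 57.3%.
Duty = £338,420.00 × 57.3% = £193,914.66.
Total = £97,116.23 + £501,245.17 + £193,914.66 = £792,276.06.

£792,276.06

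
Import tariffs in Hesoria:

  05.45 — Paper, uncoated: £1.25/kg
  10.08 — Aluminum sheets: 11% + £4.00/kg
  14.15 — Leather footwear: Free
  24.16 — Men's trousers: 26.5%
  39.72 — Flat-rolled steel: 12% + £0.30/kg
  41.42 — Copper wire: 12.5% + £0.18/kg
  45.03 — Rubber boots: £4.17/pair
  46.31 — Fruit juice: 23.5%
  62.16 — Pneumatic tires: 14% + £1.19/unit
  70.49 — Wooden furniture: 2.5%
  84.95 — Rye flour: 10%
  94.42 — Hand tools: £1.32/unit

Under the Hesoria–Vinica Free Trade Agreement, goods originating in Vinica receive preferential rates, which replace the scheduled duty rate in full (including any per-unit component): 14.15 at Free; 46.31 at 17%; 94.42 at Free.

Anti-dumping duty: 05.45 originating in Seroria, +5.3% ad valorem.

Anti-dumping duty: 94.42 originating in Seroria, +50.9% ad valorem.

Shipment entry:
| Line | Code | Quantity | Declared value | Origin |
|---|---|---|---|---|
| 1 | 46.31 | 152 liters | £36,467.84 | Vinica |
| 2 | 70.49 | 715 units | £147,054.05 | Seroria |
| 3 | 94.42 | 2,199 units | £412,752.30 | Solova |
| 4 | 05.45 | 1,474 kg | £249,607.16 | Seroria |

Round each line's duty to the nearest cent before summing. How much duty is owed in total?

£27,850.24

Line 1 (46.31, Vinica, 152 liters, £36,467.84):
Base rate for 46.31 is 23.5%.
Origin Vinica qualifies under the Hesoria–Vinica agreement and 46.31 is covered: preferential rate 17% applies instead.
Duty = £36,467.84 × 17% = £6,199.53.
Line 2 (70.49, Seroria, 715 units, £147,054.05):
Base rate for 70.49 is 2.5%.
Duty = £147,054.05 × 2.5% = £3,676.35.
Line 3 (94.42, Solova, 2,199 units, £412,752.30):
Base rate for 94.42 is £1.32/unit.
94.42 has an FTA preferential rate, but origin Solova is not Vinica; base rate stands.
The additional-duty order on 94.42 targets Seroria, not Solova; it does not apply.
Duty = 2,199 × £1.32 = £2,902.68.
Line 4 (05.45, Seroria, 1,474 kg, £249,607.16):
Base rate for 05.45 is £1.25/kg.
Additional duty on 05.45 from Seroria: +5.3% ad valorem. Applied ad valorem rate = 5.3%.
Duty = £249,607.16 × 5.3% + 1,474 × £1.25 = £15,071.68.
Total = £6,199.53 + £3,676.35 + £2,902.68 + £15,071.68 = £27,850.24.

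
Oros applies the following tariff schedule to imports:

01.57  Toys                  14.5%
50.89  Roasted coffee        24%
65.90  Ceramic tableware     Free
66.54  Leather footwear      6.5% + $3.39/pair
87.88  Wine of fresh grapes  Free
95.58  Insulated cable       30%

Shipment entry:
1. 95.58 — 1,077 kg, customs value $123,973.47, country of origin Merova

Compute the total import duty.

Line 1 (95.58, Merova, 1,077 kg, $123,973.47):
Base rate for 95.58 is 30%.
Duty = $123,973.47 × 30% = $37,192.04.

$37,192.04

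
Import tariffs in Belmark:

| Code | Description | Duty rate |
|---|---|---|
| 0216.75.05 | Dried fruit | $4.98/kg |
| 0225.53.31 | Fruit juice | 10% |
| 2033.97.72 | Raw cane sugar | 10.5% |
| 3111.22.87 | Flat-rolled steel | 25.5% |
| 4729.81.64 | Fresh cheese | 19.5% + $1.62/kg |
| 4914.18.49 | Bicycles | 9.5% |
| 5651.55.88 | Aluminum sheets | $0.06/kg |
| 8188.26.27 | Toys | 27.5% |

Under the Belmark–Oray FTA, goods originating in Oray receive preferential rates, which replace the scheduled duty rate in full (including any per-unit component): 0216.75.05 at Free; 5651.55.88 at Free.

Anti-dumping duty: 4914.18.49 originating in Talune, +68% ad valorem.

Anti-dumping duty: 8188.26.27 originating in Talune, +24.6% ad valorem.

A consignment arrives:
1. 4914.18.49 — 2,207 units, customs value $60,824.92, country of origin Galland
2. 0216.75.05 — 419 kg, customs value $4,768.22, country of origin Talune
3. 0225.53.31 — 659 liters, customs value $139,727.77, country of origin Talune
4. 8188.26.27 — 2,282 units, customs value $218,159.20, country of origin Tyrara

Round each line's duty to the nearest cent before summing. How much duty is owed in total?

$81,831.55

Line 1 (4914.18.49, Galland, 2,207 units, $60,824.92):
Base rate for 4914.18.49 is 9.5%.
The additional-duty order on 4914.18.49 targets Talune, not Galland; it does not apply.
Duty = $60,824.92 × 9.5% = $5,778.37.
Line 2 (0216.75.05, Talune, 419 kg, $4,768.22):
Base rate for 0216.75.05 is $4.98/kg.
0216.75.05 has an FTA preferential rate, but origin Talune is not Oray; base rate stands.
Duty = 419 × $4.98 = $2,086.62.
Line 3 (0225.53.31, Talune, 659 liters, $139,727.77):
Base rate for 0225.53.31 is 10%.
Duty = $139,727.77 × 10% = $13,972.78.
Line 4 (8188.26.27, Tyrara, 2,282 units, $218,159.20):
Base rate for 8188.26.27 is 27.5%.
The additional-duty order on 8188.26.27 targets Talune, not Tyrara; it does not apply.
Duty = $218,159.20 × 27.5% = $59,993.78.
Total = $5,778.37 + $2,086.62 + $13,972.78 + $59,993.78 = $81,831.55.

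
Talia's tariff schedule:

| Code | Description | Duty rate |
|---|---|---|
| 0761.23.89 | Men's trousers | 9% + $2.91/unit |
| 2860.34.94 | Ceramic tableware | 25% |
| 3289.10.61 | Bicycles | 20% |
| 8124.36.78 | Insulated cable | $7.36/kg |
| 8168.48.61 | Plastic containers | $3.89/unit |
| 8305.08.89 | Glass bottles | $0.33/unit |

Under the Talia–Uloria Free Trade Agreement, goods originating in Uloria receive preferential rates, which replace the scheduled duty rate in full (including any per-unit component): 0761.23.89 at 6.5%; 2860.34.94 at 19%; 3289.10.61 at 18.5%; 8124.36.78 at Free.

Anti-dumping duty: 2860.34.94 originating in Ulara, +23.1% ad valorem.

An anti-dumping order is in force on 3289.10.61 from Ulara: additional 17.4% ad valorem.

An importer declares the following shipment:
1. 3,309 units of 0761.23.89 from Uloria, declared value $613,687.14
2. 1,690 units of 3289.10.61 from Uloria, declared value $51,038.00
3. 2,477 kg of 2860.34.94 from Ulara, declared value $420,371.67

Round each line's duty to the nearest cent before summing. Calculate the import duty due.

$251,530.46

Line 1 (0761.23.89, Uloria, 3,309 units, $613,687.14):
Base rate for 0761.23.89 is 9% + $2.91/unit.
Origin Uloria qualifies under the Talia–Uloria agreement and 0761.23.89 is covered: preferential rate 6.5% applies instead.
Duty = $613,687.14 × 6.5% = $39,889.66.
Line 2 (3289.10.61, Uloria, 1,690 units, $51,038.00):
Base rate for 3289.10.61 is 20%.
Origin Uloria qualifies under the Talia–Uloria agreement and 3289.10.61 is covered: preferential rate 18.5% applies instead.
The additional-duty order on 3289.10.61 targets Ulara, not Uloria; it does not apply.
Duty = $51,038.00 × 18.5% = $9,442.03.
Line 3 (2860.34.94, Ulara, 2,477 kg, $420,371.67):
Base rate for 2860.34.94 is 25%.
2860.34.94 has an FTA preferential rate, but origin Ulara is not Uloria; base rate stands.
Additional duty on 2860.34.94 from Ulara: +23.1%. Applied ad valorem rate: 25% + 23.1% = 48.1%.
Duty = $420,371.67 × 48.1% = $202,198.77.
Total = $39,889.66 + $9,442.03 + $202,198.77 = $251,530.46.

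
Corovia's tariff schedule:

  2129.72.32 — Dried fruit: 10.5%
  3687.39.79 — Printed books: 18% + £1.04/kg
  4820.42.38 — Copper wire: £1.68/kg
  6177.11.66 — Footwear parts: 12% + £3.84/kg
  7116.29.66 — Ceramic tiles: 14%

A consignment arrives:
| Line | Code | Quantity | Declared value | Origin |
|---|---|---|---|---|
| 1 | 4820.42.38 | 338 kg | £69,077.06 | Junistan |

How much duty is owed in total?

Line 1 (4820.42.38, Junistan, 338 kg, £69,077.06):
Base rate for 4820.42.38 is £1.68/kg.
Duty = 338 × £1.68 = £567.84.

£567.84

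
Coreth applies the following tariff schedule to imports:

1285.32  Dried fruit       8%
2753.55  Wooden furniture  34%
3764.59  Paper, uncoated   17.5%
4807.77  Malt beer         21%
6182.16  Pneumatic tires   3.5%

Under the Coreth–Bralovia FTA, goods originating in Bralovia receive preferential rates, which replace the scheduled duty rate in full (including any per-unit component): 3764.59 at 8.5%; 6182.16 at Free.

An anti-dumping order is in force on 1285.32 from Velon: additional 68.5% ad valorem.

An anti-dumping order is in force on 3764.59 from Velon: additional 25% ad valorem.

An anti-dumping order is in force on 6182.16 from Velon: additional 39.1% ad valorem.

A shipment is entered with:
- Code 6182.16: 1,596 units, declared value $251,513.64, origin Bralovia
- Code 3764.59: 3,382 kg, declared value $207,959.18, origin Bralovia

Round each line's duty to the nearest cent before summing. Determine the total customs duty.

Line 1 (6182.16, Bralovia, 1,596 units, $251,513.64):
Base rate for 6182.16 is 3.5%.
Origin Bralovia qualifies under the Coreth–Bralovia agreement and 6182.16 is covered: preferential rate Free applies instead.
The additional-duty order on 6182.16 targets Velon, not Bralovia; it does not apply.
Duty = $251,513.64 × 0% = $0.00.
Line 2 (3764.59, Bralovia, 3,382 kg, $207,959.18):
Base rate for 3764.59 is 17.5%.
Origin Bralovia qualifies under the Coreth–Bralovia agreement and 3764.59 is covered: preferential rate 8.5% applies instead.
The additional-duty order on 3764.59 targets Velon, not Bralovia; it does not apply.
Duty = $207,959.18 × 8.5% = $17,676.53.
Total = $0.00 + $17,676.53 = $17,676.53.

$17,676.53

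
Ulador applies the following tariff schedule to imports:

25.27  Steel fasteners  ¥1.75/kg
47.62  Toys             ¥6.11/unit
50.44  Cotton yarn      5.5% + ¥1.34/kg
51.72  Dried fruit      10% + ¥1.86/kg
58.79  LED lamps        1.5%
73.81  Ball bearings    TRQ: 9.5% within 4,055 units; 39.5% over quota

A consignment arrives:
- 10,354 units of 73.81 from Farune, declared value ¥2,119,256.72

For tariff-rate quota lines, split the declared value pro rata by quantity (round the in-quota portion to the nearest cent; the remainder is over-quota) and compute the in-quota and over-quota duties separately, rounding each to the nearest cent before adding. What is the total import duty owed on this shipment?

¥588,113.18

Line 1 (73.81, Farune, 10,354 units, ¥2,119,256.72):
Code 73.81 is under a tariff-rate quota (threshold 4,055 units). In-quota: 4,055 units at 9.5%; over-quota: 6,299 units at 39.5%.
Pro-rata value split: in-quota = ¥2,119,256.72 × 4,055/10,354 = ¥829,977.40; over-quota = ¥2,119,256.72 − ¥829,977.40 = ¥1,289,279.32.
In-quota duty = ¥829,977.40 × 9.5% = ¥78,847.85. Over-quota duty = ¥1,289,279.32 × 39.5% = ¥509,265.33.
Line duty = ¥78,847.85 + ¥509,265.33 = ¥588,113.18.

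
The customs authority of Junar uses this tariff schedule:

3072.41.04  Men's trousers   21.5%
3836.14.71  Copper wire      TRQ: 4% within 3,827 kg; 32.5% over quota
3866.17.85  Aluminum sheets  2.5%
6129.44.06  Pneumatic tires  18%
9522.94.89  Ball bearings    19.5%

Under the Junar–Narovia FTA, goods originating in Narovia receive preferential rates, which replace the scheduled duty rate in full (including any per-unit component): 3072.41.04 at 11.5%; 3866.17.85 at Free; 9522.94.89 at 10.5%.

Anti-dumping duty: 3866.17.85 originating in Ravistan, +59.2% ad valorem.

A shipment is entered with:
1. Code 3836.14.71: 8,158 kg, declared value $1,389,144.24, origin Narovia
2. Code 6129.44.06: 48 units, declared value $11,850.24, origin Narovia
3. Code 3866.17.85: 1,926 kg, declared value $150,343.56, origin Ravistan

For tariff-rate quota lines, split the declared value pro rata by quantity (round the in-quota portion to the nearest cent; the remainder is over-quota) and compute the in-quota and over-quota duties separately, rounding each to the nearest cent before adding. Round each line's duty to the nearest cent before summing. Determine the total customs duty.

Line 1 (3836.14.71, Narovia, 8,158 kg, $1,389,144.24):
Code 3836.14.71 is under a tariff-rate quota (threshold 3,827 kg). In-quota: 3,827 kg at 4%; over-quota: 4,331 kg at 32.5%.
Pro-rata value split: in-quota = $1,389,144.24 × 3,827/8,158 = $651,661.56; over-quota = $1,389,144.24 − $651,661.56 = $737,482.68.
In-quota duty = $651,661.56 × 4% = $26,066.46. Over-quota duty = $737,482.68 × 32.5% = $239,681.87.
Line duty = $26,066.46 + $239,681.87 = $265,748.33.
Line 2 (6129.44.06, Narovia, 48 units, $11,850.24):
Base rate for 6129.44.06 is 18%.
Origin Narovia is the FTA partner but 6129.44.06 is not on the preference list; base rate stands.
Duty = $11,850.24 × 18% = $2,133.04.
Line 3 (3866.17.85, Ravistan, 1,926 kg, $150,343.56):
Base rate for 3866.17.85 is 2.5%.
3866.17.85 has an FTA preferential rate, but origin Ravistan is not Narovia; base rate stands.
Additional duty on 3866.17.85 from Ravistan: +59.2%. Applied ad valorem rate: 2.5% + 59.2% = 61.7%.
Duty = $150,343.56 × 61.7% = $92,761.98.
Total = $265,748.33 + $2,133.04 + $92,761.98 = $360,643.35.

$360,643.35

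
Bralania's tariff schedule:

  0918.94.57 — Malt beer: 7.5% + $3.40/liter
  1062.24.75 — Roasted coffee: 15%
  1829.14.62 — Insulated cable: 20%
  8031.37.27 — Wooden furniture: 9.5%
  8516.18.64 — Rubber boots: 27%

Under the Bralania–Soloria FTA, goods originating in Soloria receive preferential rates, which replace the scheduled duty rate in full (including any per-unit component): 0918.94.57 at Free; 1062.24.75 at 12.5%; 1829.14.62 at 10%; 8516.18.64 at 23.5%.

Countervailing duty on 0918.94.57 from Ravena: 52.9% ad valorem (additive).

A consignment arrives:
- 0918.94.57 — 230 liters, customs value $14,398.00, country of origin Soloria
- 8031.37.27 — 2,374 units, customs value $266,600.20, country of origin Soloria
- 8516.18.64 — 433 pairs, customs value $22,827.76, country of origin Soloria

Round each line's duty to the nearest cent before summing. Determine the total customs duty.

$30,691.54

Line 1 (0918.94.57, Soloria, 230 liters, $14,398.00):
Base rate for 0918.94.57 is 7.5% + $3.40/liter.
Origin Soloria qualifies under the Bralania–Soloria agreement and 0918.94.57 is covered: preferential rate Free applies instead.
The additional-duty order on 0918.94.57 targets Ravena, not Soloria; it does not apply.
Duty = $14,398.00 × 0% = $0.00.
Line 2 (8031.37.27, Soloria, 2,374 units, $266,600.20):
Base rate for 8031.37.27 is 9.5%.
Origin Soloria is the FTA partner but 8031.37.27 is not on the preference list; base rate stands.
Duty = $266,600.20 × 9.5% = $25,327.02.
Line 3 (8516.18.64, Soloria, 433 pairs, $22,827.76):
Base rate for 8516.18.64 is 27%.
Origin Soloria qualifies under the Bralania–Soloria agreement and 8516.18.64 is covered: preferential rate 23.5% applies instead.
Duty = $22,827.76 × 23.5% = $5,364.52.
Total = $0.00 + $25,327.02 + $5,364.52 = $30,691.54.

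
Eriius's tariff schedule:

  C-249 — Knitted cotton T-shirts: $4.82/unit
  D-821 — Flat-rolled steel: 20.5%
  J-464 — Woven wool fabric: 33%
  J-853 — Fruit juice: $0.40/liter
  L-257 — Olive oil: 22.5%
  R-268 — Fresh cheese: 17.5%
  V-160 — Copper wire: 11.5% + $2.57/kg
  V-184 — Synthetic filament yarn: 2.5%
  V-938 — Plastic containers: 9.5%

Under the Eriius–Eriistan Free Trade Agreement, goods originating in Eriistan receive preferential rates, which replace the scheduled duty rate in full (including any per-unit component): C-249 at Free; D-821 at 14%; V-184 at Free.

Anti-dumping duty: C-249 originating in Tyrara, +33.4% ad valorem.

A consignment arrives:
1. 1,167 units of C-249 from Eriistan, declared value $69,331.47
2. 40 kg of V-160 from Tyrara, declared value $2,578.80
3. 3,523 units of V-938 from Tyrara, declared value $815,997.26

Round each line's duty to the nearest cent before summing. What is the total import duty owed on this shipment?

$77,919.10

Line 1 (C-249, Eriistan, 1,167 units, $69,331.47):
Base rate for C-249 is $4.82/unit.
Origin Eriistan qualifies under the Eriius–Eriistan agreement and C-249 is covered: preferential rate Free applies instead.
The additional-duty order on C-249 targets Tyrara, not Eriistan; it does not apply.
Duty = $69,331.47 × 0% = $0.00.
Line 2 (V-160, Tyrara, 40 kg, $2,578.80):
Base rate for V-160 is 11.5% + $2.57/kg.
Duty = $2,578.80 × 11.5% + 40 × $2.57 = $399.36.
Line 3 (V-938, Tyrara, 3,523 units, $815,997.26):
Base rate for V-938 is 9.5%.
Duty = $815,997.26 × 9.5% = $77,519.74.
Total = $0.00 + $399.36 + $77,519.74 = $77,919.10.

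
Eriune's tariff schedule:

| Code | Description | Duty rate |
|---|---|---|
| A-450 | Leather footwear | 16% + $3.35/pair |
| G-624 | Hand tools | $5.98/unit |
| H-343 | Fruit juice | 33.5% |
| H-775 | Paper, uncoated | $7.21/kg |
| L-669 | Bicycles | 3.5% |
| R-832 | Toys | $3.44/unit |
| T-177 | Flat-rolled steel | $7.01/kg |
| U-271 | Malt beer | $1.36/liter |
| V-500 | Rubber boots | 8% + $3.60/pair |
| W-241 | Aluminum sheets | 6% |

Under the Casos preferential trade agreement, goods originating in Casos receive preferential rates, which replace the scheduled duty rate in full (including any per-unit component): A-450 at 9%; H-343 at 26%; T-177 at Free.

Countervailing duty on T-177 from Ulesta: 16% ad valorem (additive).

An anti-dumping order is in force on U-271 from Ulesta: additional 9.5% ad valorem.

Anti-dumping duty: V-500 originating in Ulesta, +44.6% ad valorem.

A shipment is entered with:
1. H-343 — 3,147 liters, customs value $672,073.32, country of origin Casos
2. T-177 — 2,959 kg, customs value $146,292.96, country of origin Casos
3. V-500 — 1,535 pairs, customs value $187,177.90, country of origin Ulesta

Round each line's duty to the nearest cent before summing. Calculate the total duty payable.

$278,720.64

Line 1 (H-343, Casos, 3,147 liters, $672,073.32):
Base rate for H-343 is 33.5%.
Origin Casos qualifies under the Eriune–Casos agreement and H-343 is covered: preferential rate 26% applies instead.
Duty = $672,073.32 × 26% = $174,739.06.
Line 2 (T-177, Casos, 2,959 kg, $146,292.96):
Base rate for T-177 is $7.01/kg.
Origin Casos qualifies under the Eriune–Casos agreement and T-177 is covered: preferential rate Free applies instead.
The additional-duty order on T-177 targets Ulesta, not Casos; it does not apply.
Duty = $146,292.96 × 0% = $0.00.
Line 3 (V-500, Ulesta, 1,535 pairs, $187,177.90):
Base rate for V-500 is 8% + $3.60/pair.
Additional duty on V-500 from Ulesta: +44.6%. Applied ad valorem rate: 8% + 44.6% = 52.6%.
Duty = $187,177.90 × 52.6% + 1,535 × $3.60 = $103,981.58.
Total = $174,739.06 + $0.00 + $103,981.58 = $278,720.64.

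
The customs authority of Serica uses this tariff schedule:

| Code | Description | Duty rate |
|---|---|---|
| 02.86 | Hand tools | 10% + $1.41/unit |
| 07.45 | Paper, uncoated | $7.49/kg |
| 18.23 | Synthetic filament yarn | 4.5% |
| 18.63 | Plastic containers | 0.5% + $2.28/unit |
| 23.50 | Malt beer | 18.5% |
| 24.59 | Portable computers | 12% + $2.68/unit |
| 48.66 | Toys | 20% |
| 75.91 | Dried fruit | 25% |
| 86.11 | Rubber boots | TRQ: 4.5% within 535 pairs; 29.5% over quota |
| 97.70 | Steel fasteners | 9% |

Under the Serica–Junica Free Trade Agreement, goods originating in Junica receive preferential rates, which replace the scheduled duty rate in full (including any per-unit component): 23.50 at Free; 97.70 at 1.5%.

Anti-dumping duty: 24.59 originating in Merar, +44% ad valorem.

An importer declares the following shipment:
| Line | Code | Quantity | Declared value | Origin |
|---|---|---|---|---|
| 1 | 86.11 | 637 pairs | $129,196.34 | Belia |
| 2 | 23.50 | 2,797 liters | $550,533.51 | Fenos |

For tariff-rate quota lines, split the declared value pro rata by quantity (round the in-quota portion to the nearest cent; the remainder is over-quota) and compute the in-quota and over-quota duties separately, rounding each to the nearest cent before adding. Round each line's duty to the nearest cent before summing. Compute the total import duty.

Line 1 (86.11, Belia, 637 pairs, $129,196.34):
Code 86.11 is under a tariff-rate quota (threshold 535 pairs). In-quota: 535 pairs at 4.5%; over-quota: 102 pairs at 29.5%.
Pro-rata value split: in-quota = $129,196.34 × 535/637 = $108,508.70; over-quota = $129,196.34 − $108,508.70 = $20,687.64.
In-quota duty = $108,508.70 × 4.5% = $4,882.89. Over-quota duty = $20,687.64 × 29.5% = $6,102.85.
Line duty = $4,882.89 + $6,102.85 = $10,985.74.
Line 2 (23.50, Fenos, 2,797 liters, $550,533.51):
Base rate for 23.50 is 18.5%.
23.50 has an FTA preferential rate, but origin Fenos is not Junica; base rate stands.
Duty = $550,533.51 × 18.5% = $101,848.70.
Total = $10,985.74 + $101,848.70 = $112,834.44.

$112,834.44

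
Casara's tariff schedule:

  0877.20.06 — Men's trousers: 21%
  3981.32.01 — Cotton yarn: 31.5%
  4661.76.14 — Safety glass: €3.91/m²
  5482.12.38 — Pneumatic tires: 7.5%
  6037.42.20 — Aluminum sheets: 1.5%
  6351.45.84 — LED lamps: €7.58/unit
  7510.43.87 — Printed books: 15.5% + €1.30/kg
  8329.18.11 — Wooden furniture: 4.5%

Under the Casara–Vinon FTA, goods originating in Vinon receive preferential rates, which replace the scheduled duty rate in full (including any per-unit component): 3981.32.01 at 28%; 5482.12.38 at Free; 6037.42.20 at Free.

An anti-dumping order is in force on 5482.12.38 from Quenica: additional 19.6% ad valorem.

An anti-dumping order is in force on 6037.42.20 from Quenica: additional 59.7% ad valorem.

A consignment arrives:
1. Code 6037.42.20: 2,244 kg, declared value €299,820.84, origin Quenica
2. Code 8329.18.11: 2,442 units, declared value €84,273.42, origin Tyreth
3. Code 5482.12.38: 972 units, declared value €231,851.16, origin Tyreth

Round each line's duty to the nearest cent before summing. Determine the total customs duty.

€204,671.49

Line 1 (6037.42.20, Quenica, 2,244 kg, €299,820.84):
Base rate for 6037.42.20 is 1.5%.
6037.42.20 has an FTA preferential rate, but origin Quenica is not Vinon; base rate stands.
Additional duty on 6037.42.20 from Quenica: +59.7%. Applied ad valorem rate: 1.5% + 59.7% = 61.2%.
Duty = €299,820.84 × 61.2% = €183,490.35.
Line 2 (8329.18.11, Tyreth, 2,442 units, €84,273.42):
Base rate for 8329.18.11 is 4.5%.
Duty = €84,273.42 × 4.5% = €3,792.30.
Line 3 (5482.12.38, Tyreth, 972 units, €231,851.16):
Base rate for 5482.12.38 is 7.5%.
5482.12.38 has an FTA preferential rate, but origin Tyreth is not Vinon; base rate stands.
The additional-duty order on 5482.12.38 targets Quenica, not Tyreth; it does not apply.
Duty = €231,851.16 × 7.5% = €17,388.84.
Total = €183,490.35 + €3,792.30 + €17,388.84 = €204,671.49.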